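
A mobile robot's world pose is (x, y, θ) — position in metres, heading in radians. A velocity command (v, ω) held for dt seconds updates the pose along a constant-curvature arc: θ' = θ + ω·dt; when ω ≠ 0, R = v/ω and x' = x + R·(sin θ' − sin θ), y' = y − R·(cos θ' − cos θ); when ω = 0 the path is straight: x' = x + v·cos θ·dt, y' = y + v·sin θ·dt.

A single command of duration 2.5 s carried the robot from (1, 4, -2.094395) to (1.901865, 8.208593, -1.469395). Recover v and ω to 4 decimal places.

Δθ = -1.469395 − -2.094395 = 0.625000
ω = Δθ/dt = 0.625000/2.5 = 0.2500
R = −Δy/(cos θ' − cos θ) = -7.0000
v = R·ω = -7.0000·0.2500 = -1.7500

v = -1.7500, ω = 0.2500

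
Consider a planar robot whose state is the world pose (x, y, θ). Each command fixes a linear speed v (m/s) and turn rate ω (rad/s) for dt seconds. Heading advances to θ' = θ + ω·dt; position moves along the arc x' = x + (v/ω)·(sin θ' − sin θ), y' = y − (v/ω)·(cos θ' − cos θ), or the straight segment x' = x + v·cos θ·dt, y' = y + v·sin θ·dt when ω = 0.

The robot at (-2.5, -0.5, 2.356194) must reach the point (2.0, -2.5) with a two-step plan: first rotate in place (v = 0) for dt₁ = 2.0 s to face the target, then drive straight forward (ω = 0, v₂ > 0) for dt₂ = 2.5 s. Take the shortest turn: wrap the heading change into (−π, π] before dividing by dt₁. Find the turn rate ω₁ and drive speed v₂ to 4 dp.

heading to target = atan2(-2.5−-0.5, 2−-2.5) = -0.4182
Δθ = wrap(-0.4182 − 2.3562) = -2.7744; ω₁ = Δθ/dt₁ = -1.3872
distance = √((2−-2.5)² + (-2.5−-0.5)²) = 4.9244; v₂ = distance/dt₂ = 1.9698

ω₁ = -1.3872, v₂ = 1.9698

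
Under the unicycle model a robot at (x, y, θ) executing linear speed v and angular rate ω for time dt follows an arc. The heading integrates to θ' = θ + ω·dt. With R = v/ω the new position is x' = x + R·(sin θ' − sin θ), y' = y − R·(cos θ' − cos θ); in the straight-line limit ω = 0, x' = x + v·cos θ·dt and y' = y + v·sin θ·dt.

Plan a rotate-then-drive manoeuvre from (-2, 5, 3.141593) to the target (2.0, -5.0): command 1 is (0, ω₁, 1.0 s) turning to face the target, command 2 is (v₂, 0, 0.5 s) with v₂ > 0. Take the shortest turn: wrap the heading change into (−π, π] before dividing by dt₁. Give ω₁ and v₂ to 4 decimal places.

ω₁ = 1.9513, v₂ = 21.5407

heading to target = atan2(-5−5, 2−-2) = -1.1903
Δθ = wrap(-1.1903 − 3.1416) = 1.9513; ω₁ = Δθ/dt₁ = 1.9513
distance = √((2−-2)² + (-5−5)²) = 10.7703; v₂ = distance/dt₂ = 21.5407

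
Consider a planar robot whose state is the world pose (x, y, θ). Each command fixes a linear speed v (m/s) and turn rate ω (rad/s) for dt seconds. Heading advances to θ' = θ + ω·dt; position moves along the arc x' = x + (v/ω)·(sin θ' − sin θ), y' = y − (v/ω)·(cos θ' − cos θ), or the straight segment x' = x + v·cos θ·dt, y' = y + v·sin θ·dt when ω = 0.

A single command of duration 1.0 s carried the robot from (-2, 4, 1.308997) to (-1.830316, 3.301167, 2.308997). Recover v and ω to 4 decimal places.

Δθ = 2.308997 − 1.308997 = 1.000000
ω = Δθ/dt = 1.000000/1.0 = 1.0000
R = −Δy/(cos θ' − cos θ) = -0.7500
v = R·ω = -0.7500·1.0000 = -0.7500

v = -0.7500, ω = 1.0000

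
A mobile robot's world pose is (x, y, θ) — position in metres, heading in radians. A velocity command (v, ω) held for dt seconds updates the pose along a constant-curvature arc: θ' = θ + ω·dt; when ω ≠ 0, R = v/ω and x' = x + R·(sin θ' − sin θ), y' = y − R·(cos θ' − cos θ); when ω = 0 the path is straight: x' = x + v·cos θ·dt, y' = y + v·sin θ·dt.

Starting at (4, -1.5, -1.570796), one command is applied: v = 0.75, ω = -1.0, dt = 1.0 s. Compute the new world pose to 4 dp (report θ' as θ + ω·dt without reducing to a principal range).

θ' = -1.5708 + -1.0·1.0 = -2.5708
R = v/ω = 0.75/-1.0 = -0.7500
x' = 4 + -0.7500·(sin -2.5708 − sin -1.5708) = 3.6552
y' = -1.5 − -0.7500·(cos -2.5708 − cos -1.5708) = -2.1311

(3.6552, -2.1311, -2.5708)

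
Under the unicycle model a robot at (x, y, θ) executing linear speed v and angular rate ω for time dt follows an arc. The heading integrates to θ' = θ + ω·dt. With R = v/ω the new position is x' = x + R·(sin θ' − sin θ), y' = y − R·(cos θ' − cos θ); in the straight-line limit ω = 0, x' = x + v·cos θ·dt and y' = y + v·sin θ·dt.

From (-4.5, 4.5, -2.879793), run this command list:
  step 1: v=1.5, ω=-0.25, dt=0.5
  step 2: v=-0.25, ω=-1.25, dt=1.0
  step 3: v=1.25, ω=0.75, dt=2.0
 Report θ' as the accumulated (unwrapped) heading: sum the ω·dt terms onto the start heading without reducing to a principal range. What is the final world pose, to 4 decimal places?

(-7.1519, 5.0491, -2.7548)

step 1: θ'=-3.0048 (R=-6.0000) → pose (-5.2347, 4.3516, -3.0048)
step 2: θ'=-4.2548 (R=0.2000) → pose (-5.0280, 4.2418, -4.2548)
step 3: θ'=-2.7548 (R=1.6667) → pose (-7.1519, 5.0491, -2.7548)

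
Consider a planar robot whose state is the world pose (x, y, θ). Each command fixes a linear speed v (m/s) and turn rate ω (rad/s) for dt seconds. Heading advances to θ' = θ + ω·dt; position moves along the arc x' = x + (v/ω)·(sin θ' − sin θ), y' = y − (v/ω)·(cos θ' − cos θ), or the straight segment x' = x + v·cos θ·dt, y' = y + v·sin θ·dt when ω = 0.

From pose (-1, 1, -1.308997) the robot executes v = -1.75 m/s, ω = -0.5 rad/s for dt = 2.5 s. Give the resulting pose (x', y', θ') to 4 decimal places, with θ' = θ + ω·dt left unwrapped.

θ' = -1.3090 + -0.5·2.5 = -2.5590
R = v/ω = -1.75/-0.5 = 3.5000
x' = -1 + 3.5000·(sin -2.5590 − sin -1.3090) = 0.4551
y' = 1 − 3.5000·(cos -2.5590 − cos -1.3090) = 4.8285

(0.4551, 4.8285, -2.5590)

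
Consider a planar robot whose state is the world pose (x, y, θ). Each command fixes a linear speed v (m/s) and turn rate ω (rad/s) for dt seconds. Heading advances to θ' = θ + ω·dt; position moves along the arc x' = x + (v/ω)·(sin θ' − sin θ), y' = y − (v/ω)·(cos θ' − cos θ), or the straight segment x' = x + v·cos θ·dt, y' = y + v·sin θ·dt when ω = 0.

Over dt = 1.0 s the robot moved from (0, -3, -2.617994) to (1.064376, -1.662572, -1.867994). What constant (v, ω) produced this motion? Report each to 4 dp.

Δθ = -1.867994 − -2.617994 = 0.750000
ω = Δθ/dt = 0.750000/1.0 = 0.7500
R = −Δy/(cos θ' − cos θ) = -2.3333
v = R·ω = -2.3333·0.7500 = -1.7500

v = -1.7500, ω = 0.7500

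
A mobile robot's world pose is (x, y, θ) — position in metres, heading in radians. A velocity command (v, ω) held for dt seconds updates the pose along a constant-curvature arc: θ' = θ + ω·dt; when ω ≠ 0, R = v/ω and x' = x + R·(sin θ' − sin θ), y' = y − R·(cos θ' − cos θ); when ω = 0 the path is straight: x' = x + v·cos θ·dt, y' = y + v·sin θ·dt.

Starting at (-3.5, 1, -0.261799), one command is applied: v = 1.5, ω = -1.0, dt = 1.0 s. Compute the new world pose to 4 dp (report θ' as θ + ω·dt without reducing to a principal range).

(-2.4593, 0.0073, -1.2618)

θ' = -0.2618 + -1.0·1.0 = -1.2618
R = v/ω = 1.5/-1.0 = -1.5000
x' = -3.5 + -1.5000·(sin -1.2618 − sin -0.2618) = -2.4593
y' = 1 − -1.5000·(cos -1.2618 − cos -0.2618) = 0.0073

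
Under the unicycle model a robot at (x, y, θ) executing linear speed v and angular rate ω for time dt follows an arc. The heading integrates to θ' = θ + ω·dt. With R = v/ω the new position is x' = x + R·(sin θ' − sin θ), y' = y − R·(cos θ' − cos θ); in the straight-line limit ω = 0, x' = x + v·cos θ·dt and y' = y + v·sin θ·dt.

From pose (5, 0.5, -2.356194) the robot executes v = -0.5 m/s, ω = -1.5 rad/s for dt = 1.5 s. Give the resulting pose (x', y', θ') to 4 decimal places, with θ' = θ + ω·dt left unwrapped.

θ' = -2.3562 + -1.5·1.5 = -4.6062
R = v/ω = -0.5/-1.5 = 0.3333
x' = 5 + 0.3333·(sin -4.6062 − sin -2.3562) = 5.5672
y' = 0.5 − 0.3333·(cos -4.6062 − cos -2.3562) = 0.2996

(5.5672, 0.2996, -4.6062)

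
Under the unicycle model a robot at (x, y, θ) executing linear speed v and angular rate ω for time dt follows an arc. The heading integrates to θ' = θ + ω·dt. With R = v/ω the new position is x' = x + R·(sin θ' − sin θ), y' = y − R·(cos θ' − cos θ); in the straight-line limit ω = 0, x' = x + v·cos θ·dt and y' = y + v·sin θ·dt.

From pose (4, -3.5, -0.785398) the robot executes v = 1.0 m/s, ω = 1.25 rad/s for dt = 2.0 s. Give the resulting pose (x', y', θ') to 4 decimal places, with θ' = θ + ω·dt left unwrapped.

θ' = -0.7854 + 1.25·2.0 = 1.7146
R = v/ω = 1.0/1.25 = 0.8000
x' = 4 + 0.8000·(sin 1.7146 − sin -0.7854) = 5.3574
y' = -3.5 − 0.8000·(cos 1.7146 − cos -0.7854) = -2.8197

(5.3574, -2.8197, 1.7146)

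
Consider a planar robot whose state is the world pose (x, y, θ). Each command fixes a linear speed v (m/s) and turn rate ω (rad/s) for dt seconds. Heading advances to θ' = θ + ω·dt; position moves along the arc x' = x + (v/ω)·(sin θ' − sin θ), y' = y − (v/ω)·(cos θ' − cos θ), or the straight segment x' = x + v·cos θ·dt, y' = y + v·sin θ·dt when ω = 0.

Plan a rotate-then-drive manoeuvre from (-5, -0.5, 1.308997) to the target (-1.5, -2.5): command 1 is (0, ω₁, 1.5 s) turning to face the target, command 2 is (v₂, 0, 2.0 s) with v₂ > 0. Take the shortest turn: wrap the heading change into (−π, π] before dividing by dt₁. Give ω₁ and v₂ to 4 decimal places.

ω₁ = -1.2188, v₂ = 2.0156

heading to target = atan2(-2.5−-0.5, -1.5−-5) = -0.5191
Δθ = wrap(-0.5191 − 1.3090) = -1.8281; ω₁ = Δθ/dt₁ = -1.2188
distance = √((-1.5−-5)² + (-2.5−-0.5)²) = 4.0311; v₂ = distance/dt₂ = 2.0156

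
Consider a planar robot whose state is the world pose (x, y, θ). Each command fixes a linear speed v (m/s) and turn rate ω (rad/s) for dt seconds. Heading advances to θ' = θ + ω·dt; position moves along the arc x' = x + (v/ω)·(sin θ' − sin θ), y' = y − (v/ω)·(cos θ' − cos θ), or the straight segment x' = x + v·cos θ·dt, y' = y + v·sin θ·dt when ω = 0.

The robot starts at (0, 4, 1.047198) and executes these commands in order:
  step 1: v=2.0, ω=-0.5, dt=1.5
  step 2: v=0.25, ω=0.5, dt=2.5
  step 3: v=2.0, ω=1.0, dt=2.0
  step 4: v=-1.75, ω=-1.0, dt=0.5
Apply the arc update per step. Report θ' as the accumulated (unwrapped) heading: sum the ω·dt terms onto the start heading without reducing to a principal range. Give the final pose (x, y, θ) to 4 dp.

step 1: θ'=0.2972 (R=-4.0000) → pose (2.2927, 5.8246, 0.2972)
step 2: θ'=1.5472 (R=0.5000) → pose (2.6462, 6.2909, 1.5472)
step 3: θ'=3.5472 (R=2.0000) → pose (-0.1424, 8.1758, 3.5472)
step 4: θ'=3.0472 (R=1.7500) → pose (0.7130, 8.3100, 3.0472)

(0.7130, 8.3100, 3.0472)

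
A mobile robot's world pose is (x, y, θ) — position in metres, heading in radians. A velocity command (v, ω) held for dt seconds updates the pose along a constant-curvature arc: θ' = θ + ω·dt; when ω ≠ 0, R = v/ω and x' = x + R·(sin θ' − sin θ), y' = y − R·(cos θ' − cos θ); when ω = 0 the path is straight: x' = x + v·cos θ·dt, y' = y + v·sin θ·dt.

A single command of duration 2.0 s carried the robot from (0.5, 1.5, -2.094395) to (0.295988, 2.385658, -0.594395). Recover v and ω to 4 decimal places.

Δθ = -0.594395 − -2.094395 = 1.500000
ω = Δθ/dt = 1.500000/2.0 = 0.7500
R = −Δy/(cos θ' − cos θ) = -0.6667
v = R·ω = -0.6667·0.7500 = -0.5000

v = -0.5000, ω = 0.7500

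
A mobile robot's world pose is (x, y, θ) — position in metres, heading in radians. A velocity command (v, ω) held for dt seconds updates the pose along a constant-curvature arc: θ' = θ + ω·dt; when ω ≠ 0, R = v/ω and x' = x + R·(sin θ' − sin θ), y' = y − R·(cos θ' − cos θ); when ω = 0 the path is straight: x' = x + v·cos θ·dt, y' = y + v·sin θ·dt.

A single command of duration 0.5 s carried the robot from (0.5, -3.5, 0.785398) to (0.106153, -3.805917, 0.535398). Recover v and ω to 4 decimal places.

v = -1.0000, ω = -0.5000

Δθ = 0.535398 − 0.785398 = -0.250000
ω = Δθ/dt = -0.250000/0.5 = -0.5000
R = Δx/(sin θ' − sin θ) = 2.0000
v = R·ω = 2.0000·-0.5000 = -1.0000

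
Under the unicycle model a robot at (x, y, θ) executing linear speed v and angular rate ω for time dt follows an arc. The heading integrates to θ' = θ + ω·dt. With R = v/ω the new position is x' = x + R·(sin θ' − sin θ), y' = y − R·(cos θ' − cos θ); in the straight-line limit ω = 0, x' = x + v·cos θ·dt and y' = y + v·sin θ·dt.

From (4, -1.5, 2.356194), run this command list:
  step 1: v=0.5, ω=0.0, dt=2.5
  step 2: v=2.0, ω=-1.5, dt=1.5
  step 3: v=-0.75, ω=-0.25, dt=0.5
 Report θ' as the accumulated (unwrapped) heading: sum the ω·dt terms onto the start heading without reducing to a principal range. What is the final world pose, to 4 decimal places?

(3.5432, 1.6361, -0.0188)

step 1: θ'=2.3562 (straight) → pose (3.1161, -0.6161, 2.3562)
step 2: θ'=0.1062 (R=-1.3333) → pose (3.9176, 1.6525, 0.1062)
step 3: θ'=-0.0188 (R=3.0000) → pose (3.5432, 1.6361, -0.0188)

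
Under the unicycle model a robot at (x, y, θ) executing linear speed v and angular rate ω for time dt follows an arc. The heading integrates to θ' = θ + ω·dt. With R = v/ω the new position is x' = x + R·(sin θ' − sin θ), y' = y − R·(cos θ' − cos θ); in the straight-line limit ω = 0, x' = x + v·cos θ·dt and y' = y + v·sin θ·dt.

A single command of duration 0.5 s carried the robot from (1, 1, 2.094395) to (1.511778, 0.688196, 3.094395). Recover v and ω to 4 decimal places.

v = -1.2500, ω = 2.0000

Δθ = 3.094395 − 2.094395 = 1.000000
ω = Δθ/dt = 1.000000/0.5 = 2.0000
R = Δx/(sin θ' − sin θ) = -0.6250
v = R·ω = -0.6250·2.0000 = -1.2500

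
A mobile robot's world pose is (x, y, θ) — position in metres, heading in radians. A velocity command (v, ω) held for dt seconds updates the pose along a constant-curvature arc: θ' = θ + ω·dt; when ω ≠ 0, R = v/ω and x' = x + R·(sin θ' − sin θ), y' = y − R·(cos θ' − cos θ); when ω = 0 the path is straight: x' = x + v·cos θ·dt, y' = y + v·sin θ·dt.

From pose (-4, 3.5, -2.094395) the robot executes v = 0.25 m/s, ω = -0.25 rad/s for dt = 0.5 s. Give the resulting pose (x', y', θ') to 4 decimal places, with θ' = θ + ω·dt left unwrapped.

(-4.0691, 3.3959, -2.2194)

θ' = -2.0944 + -0.25·0.5 = -2.2194
R = v/ω = 0.25/-0.25 = -1.0000
x' = -4 + -1.0000·(sin -2.2194 − sin -2.0944) = -4.0691
y' = 3.5 − -1.0000·(cos -2.2194 − cos -2.0944) = 3.3959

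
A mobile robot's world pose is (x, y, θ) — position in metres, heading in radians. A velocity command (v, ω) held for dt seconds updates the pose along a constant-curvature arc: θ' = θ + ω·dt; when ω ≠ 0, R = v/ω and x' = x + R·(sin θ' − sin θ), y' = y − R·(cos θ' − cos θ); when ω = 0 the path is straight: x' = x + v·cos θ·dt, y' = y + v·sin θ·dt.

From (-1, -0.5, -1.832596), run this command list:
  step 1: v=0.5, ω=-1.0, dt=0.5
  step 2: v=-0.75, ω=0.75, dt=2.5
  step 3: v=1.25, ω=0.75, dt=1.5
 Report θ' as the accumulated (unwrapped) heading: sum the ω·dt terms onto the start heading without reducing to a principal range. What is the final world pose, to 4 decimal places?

step 1: θ'=-2.3326 (R=-0.5000) → pose (-1.1212, -0.7157, -2.3326)
step 2: θ'=-0.4576 (R=-1.0000) → pose (-1.4030, 0.8716, -0.4576)
step 3: θ'=0.6674 (R=1.6667) → pose (0.3649, 1.0578, 0.6674)

(0.3649, 1.0578, 0.6674)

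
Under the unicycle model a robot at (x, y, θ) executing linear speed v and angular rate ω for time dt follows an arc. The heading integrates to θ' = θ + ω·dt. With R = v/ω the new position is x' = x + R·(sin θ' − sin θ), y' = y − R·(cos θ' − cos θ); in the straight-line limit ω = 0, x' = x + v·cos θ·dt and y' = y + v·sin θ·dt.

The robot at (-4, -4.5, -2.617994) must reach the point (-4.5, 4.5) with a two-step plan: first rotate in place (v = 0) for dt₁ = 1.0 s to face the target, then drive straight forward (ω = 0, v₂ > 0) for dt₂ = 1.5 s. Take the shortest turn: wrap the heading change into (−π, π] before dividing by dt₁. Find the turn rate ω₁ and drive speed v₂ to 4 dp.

ω₁ = -2.0389, v₂ = 6.0093

heading to target = atan2(4.5−-4.5, -4.5−-4) = 1.6263
Δθ = wrap(1.6263 − -2.6180) = -2.0389; ω₁ = Δθ/dt₁ = -2.0389
distance = √((-4.5−-4)² + (4.5−-4.5)²) = 9.0139; v₂ = distance/dt₂ = 6.0093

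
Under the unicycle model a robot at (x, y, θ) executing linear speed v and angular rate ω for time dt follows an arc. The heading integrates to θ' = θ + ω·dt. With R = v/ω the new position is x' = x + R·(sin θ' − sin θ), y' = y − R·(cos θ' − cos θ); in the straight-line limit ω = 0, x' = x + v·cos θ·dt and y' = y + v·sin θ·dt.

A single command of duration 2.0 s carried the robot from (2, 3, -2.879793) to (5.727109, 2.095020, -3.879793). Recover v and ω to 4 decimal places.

Δθ = -3.879793 − -2.879793 = -1.000000
ω = Δθ/dt = -1.000000/2.0 = -0.5000
R = Δx/(sin θ' − sin θ) = 4.0000
v = R·ω = 4.0000·-0.5000 = -2.0000

v = -2.0000, ω = -0.5000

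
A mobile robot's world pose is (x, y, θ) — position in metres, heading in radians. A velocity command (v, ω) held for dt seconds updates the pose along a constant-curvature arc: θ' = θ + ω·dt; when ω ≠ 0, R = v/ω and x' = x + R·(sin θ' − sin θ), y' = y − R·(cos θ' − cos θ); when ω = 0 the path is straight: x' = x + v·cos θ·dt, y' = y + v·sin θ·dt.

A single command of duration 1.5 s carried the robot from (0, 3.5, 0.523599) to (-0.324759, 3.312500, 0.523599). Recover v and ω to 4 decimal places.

v = -0.2500, ω = 0.0000

Δθ = 0.523599 − 0.523599 = 0.000000
ω = Δθ/dt = 0.000000/1.5 = 0.0000
ω = 0 → v = (Δx·cos θ + Δy·sin θ)/dt = -0.2500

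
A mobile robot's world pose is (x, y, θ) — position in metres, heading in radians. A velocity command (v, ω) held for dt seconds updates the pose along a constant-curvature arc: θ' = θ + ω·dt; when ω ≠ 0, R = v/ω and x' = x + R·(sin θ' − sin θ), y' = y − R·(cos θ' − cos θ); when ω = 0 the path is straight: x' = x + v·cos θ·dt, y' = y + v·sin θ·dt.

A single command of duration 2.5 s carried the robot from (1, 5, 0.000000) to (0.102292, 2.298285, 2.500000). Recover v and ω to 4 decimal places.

Δθ = 2.500000 − 0.000000 = 2.500000
ω = Δθ/dt = 2.500000/2.5 = 1.0000
R = −Δy/(cos θ' − cos θ) = -1.5000
v = R·ω = -1.5000·1.0000 = -1.5000

v = -1.5000, ω = 1.0000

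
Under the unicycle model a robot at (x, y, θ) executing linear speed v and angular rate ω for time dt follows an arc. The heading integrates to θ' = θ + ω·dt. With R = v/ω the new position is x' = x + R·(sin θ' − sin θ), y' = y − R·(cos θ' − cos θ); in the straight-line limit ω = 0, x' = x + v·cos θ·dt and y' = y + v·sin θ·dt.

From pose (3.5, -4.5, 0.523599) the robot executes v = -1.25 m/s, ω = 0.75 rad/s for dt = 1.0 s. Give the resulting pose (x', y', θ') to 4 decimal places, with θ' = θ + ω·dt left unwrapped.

(2.7397, -5.4553, 1.2736)

θ' = 0.5236 + 0.75·1.0 = 1.2736
R = v/ω = -1.25/0.75 = -1.6667
x' = 3.5 + -1.6667·(sin 1.2736 − sin 0.5236) = 2.7397
y' = -4.5 − -1.6667·(cos 1.2736 − cos 0.5236) = -5.4553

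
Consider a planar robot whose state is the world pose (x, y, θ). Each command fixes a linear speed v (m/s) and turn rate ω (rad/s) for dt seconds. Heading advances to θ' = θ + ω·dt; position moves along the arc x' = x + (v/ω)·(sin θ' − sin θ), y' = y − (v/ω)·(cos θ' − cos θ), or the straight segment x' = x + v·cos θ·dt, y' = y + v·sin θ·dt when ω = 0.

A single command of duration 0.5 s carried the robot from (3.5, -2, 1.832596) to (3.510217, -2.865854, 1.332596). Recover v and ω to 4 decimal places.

Δθ = 1.332596 − 1.832596 = -0.500000
ω = Δθ/dt = -0.500000/0.5 = -1.0000
R = −Δy/(cos θ' − cos θ) = 1.7500
v = R·ω = 1.7500·-1.0000 = -1.7500

v = -1.7500, ω = -1.0000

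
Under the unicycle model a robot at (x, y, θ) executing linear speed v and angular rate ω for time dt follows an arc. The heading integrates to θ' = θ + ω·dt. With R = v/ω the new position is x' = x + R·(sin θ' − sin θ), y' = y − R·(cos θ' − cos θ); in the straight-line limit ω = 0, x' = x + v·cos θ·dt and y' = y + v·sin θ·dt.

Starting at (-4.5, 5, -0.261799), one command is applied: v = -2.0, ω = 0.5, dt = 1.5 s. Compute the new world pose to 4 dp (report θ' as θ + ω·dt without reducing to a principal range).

(-7.4114, 4.6690, 0.4882)

θ' = -0.2618 + 0.5·1.5 = 0.4882
R = v/ω = -2.0/0.5 = -4.0000
x' = -4.5 + -4.0000·(sin 0.4882 − sin -0.2618) = -7.4114
y' = 5 − -4.0000·(cos 0.4882 − cos -0.2618) = 4.6690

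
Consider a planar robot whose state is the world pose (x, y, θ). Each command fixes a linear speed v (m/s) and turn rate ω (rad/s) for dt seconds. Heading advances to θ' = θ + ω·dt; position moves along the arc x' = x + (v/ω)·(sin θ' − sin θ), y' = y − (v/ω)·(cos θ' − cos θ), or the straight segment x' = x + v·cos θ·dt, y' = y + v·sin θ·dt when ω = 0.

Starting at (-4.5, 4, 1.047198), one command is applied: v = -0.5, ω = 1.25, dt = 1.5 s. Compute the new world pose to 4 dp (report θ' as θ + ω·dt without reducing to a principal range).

θ' = 1.0472 + 1.25·1.5 = 2.9222
R = v/ω = -0.5/1.25 = -0.4000
x' = -4.5 + -0.4000·(sin 2.9222 − sin 1.0472) = -4.2406
y' = 4 − -0.4000·(cos 2.9222 − cos 1.0472) = 3.4096

(-4.2406, 3.4096, 2.9222)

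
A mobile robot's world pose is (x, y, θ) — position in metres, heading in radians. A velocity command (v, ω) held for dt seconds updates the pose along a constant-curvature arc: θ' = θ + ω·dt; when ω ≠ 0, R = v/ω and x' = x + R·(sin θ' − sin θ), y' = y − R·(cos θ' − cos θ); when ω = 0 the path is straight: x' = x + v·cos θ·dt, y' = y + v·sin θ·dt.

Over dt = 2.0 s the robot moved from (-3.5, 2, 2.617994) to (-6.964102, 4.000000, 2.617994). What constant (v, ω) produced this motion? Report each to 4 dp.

v = 2.0000, ω = 0.0000

Δθ = 2.617994 − 2.617994 = 0.000000
ω = Δθ/dt = 0.000000/2.0 = 0.0000
ω = 0 → v = (Δx·cos θ + Δy·sin θ)/dt = 2.0000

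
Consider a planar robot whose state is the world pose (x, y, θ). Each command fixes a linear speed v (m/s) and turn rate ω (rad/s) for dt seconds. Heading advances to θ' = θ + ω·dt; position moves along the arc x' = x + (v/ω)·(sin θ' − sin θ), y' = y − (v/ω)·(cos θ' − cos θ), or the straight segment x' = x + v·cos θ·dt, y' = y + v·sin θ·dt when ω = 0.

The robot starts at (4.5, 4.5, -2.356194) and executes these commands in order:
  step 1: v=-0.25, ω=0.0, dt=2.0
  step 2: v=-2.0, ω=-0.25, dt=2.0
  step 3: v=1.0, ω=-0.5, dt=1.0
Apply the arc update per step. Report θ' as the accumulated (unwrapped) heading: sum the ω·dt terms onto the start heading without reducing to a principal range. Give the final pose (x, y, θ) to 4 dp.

(7.2691, 6.8381, -3.3562)

step 1: θ'=-2.3562 (straight) → pose (4.8536, 4.8536, -2.3562)
step 2: θ'=-2.8562 (R=8.0000) → pose (8.2581, 6.8731, -2.8562)
step 3: θ'=-3.3562 (R=-2.0000) → pose (7.2691, 6.8381, -3.3562)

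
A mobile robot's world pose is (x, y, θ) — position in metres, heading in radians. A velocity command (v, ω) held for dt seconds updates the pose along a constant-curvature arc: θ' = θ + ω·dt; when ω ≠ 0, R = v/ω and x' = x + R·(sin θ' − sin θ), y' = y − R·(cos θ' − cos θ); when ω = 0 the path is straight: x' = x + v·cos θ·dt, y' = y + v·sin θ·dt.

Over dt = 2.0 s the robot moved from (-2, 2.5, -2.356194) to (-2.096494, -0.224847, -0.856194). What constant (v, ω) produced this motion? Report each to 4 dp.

Δθ = -0.856194 − -2.356194 = 1.500000
ω = Δθ/dt = 1.500000/2.0 = 0.7500
R = −Δy/(cos θ' − cos θ) = 2.0000
v = R·ω = 2.0000·0.7500 = 1.5000

v = 1.5000, ω = 0.7500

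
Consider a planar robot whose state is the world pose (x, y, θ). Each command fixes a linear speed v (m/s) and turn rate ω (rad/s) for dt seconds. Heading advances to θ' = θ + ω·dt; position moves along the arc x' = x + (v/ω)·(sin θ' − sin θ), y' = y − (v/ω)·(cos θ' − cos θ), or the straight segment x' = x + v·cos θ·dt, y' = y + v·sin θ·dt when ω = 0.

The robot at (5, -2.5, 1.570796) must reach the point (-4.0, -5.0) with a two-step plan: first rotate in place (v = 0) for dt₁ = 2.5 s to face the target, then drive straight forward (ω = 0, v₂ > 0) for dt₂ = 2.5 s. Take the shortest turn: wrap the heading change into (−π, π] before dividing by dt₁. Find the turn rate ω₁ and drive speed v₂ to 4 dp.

ω₁ = 0.7367, v₂ = 3.7363

heading to target = atan2(-5−-2.5, -4−5) = -2.8706
Δθ = wrap(-2.8706 − 1.5708) = 1.8417; ω₁ = Δθ/dt₁ = 0.7367
distance = √((-4−5)² + (-5−-2.5)²) = 9.3408; v₂ = distance/dt₂ = 3.7363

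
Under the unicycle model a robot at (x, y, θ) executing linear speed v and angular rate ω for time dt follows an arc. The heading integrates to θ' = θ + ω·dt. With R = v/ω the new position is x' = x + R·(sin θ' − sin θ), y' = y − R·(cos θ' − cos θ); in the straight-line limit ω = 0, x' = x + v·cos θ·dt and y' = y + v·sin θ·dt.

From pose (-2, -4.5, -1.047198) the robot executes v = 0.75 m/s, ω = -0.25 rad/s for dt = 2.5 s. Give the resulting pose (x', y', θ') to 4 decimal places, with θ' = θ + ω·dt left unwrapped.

(-1.6135, -6.3037, -1.6722)

θ' = -1.0472 + -0.25·2.5 = -1.6722
R = v/ω = 0.75/-0.25 = -3.0000
x' = -2 + -3.0000·(sin -1.6722 − sin -1.0472) = -1.6135
y' = -4.5 − -3.0000·(cos -1.6722 − cos -1.0472) = -6.3037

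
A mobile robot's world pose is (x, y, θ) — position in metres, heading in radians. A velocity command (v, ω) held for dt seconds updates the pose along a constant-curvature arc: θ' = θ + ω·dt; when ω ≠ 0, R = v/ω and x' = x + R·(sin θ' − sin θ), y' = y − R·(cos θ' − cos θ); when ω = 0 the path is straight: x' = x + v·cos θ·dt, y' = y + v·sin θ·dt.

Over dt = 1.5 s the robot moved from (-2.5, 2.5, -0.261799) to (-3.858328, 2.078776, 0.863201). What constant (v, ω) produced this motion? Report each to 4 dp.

v = -1.0000, ω = 0.7500

Δθ = 0.863201 − -0.261799 = 1.125000
ω = Δθ/dt = 1.125000/1.5 = 0.7500
R = Δx/(sin θ' − sin θ) = -1.3333
v = R·ω = -1.3333·0.7500 = -1.0000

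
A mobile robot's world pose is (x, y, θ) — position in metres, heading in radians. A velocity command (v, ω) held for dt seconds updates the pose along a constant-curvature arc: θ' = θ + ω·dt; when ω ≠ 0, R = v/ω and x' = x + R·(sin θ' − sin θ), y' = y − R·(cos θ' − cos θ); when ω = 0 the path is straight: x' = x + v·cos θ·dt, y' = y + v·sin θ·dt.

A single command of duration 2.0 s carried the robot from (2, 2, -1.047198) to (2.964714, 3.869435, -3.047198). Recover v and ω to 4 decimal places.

v = -1.2500, ω = -1.0000

Δθ = -3.047198 − -1.047198 = -2.000000
ω = Δθ/dt = -2.000000/2.0 = -1.0000
R = −Δy/(cos θ' − cos θ) = 1.2500
v = R·ω = 1.2500·-1.0000 = -1.2500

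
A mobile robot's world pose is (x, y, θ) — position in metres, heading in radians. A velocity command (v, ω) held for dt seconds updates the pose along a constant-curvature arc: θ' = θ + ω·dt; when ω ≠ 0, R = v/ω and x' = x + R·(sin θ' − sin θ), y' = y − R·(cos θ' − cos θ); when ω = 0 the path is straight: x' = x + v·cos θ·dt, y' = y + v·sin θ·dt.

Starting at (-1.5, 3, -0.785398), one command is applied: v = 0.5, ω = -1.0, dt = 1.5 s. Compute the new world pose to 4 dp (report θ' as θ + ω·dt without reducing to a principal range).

(-1.4759, 2.3188, -2.2854)

θ' = -0.7854 + -1.0·1.5 = -2.2854
R = v/ω = 0.5/-1.0 = -0.5000
x' = -1.5 + -0.5000·(sin -2.2854 − sin -0.7854) = -1.4759
y' = 3 − -0.5000·(cos -2.2854 − cos -0.7854) = 2.3188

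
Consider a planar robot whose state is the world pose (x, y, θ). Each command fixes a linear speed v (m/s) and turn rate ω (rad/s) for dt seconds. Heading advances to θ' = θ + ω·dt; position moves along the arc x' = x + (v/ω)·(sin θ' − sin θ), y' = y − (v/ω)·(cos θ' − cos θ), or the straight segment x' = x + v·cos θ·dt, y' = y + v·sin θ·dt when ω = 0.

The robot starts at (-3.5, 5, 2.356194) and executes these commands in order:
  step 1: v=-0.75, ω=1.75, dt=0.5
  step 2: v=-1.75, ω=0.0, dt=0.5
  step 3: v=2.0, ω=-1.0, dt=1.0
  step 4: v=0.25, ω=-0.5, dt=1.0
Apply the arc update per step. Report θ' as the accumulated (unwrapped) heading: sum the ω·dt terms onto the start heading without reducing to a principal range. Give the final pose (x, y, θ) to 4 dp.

step 1: θ'=3.2312 (R=-0.4286) → pose (-3.1586, 4.8762, 3.2312)
step 2: θ'=3.2312 (straight) → pose (-2.2871, 4.9545, 3.2312)
step 3: θ'=2.2312 (R=-2.0000) → pose (-4.0456, 5.7196, 2.2312)
step 4: θ'=1.7312 (R=-0.5000) → pose (-4.1443, 5.9465, 1.7312)

(-4.1443, 5.9465, 1.7312)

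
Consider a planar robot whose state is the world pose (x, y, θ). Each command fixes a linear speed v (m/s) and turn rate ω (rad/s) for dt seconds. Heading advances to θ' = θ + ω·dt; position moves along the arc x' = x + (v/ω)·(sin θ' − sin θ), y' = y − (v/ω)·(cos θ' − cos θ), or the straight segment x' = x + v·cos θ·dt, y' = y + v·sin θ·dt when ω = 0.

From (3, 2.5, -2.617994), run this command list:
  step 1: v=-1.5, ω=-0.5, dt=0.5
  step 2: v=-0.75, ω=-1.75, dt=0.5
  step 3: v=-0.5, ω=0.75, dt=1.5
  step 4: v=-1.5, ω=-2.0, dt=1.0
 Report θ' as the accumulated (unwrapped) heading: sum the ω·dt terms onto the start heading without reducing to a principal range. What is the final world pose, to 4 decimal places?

(5.8799, 2.1246, -4.6180)

step 1: θ'=-2.8680 (R=3.0000) → pose (3.6894, 2.7903, -2.8680)
step 2: θ'=-3.7430 (R=0.4286) → pose (4.0477, 2.7311, -3.7430)
step 3: θ'=-2.6180 (R=-0.6667) → pose (4.7582, 2.7034, -2.6180)
step 4: θ'=-4.6180 (R=0.7500) → pose (5.8799, 2.1246, -4.6180)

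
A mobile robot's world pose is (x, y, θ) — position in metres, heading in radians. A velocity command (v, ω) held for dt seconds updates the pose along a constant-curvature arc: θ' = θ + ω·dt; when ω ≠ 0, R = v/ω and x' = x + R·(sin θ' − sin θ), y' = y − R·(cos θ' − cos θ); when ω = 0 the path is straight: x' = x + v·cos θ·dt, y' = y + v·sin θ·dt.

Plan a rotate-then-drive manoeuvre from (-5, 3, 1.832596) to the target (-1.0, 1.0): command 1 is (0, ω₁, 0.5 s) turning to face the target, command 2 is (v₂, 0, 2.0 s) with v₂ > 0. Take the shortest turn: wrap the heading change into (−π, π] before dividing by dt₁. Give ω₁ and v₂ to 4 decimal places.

heading to target = atan2(1−3, -1−-5) = -0.4636
Δθ = wrap(-0.4636 − 1.8326) = -2.2962; ω₁ = Δθ/dt₁ = -4.5925
distance = √((-1−-5)² + (1−3)²) = 4.4721; v₂ = distance/dt₂ = 2.2361

ω₁ = -4.5925, v₂ = 2.2361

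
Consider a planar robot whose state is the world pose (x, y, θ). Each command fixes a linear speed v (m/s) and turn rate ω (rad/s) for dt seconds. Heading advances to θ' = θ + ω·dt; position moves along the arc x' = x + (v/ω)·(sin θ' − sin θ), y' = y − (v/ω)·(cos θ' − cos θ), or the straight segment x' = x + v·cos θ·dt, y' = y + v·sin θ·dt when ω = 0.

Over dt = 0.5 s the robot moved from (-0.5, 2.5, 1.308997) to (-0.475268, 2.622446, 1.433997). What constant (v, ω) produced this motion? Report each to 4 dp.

v = 0.2500, ω = 0.2500

Δθ = 1.433997 − 1.308997 = 0.125000
ω = Δθ/dt = 0.125000/0.5 = 0.2500
R = −Δy/(cos θ' − cos θ) = 1.0000
v = R·ω = 1.0000·0.2500 = 0.2500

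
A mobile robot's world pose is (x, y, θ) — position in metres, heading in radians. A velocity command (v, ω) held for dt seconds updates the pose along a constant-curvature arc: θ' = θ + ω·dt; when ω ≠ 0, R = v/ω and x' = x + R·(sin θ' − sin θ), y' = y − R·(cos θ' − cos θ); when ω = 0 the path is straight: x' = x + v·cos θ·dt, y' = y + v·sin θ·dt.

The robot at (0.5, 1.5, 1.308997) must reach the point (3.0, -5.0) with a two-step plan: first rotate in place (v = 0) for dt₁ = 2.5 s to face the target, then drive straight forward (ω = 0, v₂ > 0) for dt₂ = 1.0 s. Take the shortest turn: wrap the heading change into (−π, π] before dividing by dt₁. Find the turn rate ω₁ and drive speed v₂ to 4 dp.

ω₁ = -1.0050, v₂ = 6.9642

heading to target = atan2(-5−1.5, 3−0.5) = -1.2036
Δθ = wrap(-1.2036 − 1.3090) = -2.5126; ω₁ = Δθ/dt₁ = -1.0050
distance = √((3−0.5)² + (-5−1.5)²) = 6.9642; v₂ = distance/dt₂ = 6.9642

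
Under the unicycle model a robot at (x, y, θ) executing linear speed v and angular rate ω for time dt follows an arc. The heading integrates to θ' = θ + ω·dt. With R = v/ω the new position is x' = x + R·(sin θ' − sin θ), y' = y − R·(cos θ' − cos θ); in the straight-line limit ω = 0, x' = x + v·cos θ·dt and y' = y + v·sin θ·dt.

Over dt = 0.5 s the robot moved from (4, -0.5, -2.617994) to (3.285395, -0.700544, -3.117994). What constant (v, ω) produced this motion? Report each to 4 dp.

Δθ = -3.117994 − -2.617994 = -0.500000
ω = Δθ/dt = -0.500000/0.5 = -1.0000
R = Δx/(sin θ' − sin θ) = -1.5000
v = R·ω = -1.5000·-1.0000 = 1.5000

v = 1.5000, ω = -1.0000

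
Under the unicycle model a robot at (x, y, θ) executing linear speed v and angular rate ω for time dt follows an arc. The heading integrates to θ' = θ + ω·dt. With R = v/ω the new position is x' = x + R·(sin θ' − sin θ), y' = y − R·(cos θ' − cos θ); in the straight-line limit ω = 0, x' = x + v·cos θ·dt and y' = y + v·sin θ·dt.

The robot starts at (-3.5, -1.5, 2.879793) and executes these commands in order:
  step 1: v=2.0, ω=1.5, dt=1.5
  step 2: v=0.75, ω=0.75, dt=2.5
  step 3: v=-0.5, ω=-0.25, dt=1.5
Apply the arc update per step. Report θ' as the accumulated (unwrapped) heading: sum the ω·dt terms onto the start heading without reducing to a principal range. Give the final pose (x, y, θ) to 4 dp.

step 1: θ'=5.1298 (R=1.3333) → pose (-5.0640, -3.3284, 5.1298)
step 2: θ'=7.0048 (R=1.0000) → pose (-3.4892, -3.6738, 7.0048)
step 3: θ'=6.6298 (R=2.0000) → pose (-4.1310, -4.0533, 6.6298)

(-4.1310, -4.0533, 6.6298)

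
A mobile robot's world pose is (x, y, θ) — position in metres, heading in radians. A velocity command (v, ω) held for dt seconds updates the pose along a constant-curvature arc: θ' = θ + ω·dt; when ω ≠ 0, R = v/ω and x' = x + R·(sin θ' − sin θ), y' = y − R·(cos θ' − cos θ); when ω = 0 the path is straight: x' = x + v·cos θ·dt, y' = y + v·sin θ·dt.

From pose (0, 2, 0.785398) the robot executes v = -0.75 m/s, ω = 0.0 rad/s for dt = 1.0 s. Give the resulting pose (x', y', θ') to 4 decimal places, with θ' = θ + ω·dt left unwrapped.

θ' = 0.7854 + 0.0·1.0 = 0.7854
ω = 0 → straight: x' = 0 + -0.75·cos(0.7854)·1.0 = -0.5303
y' = 2 + -0.75·sin(0.7854)·1.0 = 1.4697

(-0.5303, 1.4697, 0.7854)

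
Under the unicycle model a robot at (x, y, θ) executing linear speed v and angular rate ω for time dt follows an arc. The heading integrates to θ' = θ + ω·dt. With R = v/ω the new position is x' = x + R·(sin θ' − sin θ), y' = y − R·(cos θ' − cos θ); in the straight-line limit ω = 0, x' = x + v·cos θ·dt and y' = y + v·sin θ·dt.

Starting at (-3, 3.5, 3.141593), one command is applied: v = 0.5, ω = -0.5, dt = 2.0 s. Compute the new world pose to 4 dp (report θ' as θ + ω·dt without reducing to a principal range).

(-3.8415, 3.9597, 2.1416)

θ' = 3.1416 + -0.5·2.0 = 2.1416
R = v/ω = 0.5/-0.5 = -1.0000
x' = -3 + -1.0000·(sin 2.1416 − sin 3.1416) = -3.8415
y' = 3.5 − -1.0000·(cos 2.1416 − cos 3.1416) = 3.9597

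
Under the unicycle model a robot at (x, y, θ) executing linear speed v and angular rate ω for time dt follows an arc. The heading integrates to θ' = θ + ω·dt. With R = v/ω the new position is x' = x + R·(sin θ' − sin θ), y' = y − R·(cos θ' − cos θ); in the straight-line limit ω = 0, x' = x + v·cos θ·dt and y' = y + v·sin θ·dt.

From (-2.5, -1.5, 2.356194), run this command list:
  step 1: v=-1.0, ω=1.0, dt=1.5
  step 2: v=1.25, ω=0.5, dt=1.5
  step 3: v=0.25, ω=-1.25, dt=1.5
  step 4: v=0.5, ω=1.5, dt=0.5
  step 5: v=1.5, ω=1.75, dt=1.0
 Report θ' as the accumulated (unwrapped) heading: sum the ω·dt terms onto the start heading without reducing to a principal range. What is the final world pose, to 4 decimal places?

(-2.9667, -4.5584, 5.2312)

step 1: θ'=3.8562 (R=-1.0000) → pose (-1.1376, -1.5482, 3.8562)
step 2: θ'=4.6062 (R=2.5000) → pose (-1.9852, -3.1716, 4.6062)
step 3: θ'=2.7312 (R=-0.2000) → pose (-2.2639, -3.3338, 2.7312)
step 4: θ'=3.4812 (R=0.3333) → pose (-2.5079, -3.3252, 3.4812)
step 5: θ'=5.2312 (R=0.8571) → pose (-2.9667, -4.5584, 5.2312)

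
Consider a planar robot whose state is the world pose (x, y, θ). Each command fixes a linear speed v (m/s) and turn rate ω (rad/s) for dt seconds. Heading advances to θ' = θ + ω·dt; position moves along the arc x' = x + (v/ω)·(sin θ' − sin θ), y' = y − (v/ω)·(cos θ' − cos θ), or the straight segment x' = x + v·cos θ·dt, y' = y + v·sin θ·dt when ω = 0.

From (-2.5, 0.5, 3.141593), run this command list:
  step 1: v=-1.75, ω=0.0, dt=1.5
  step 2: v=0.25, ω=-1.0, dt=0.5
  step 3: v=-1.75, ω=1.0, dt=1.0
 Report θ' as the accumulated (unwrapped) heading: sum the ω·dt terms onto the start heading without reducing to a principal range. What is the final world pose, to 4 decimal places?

step 1: θ'=3.1416 (straight) → pose (0.1250, 0.5000, 3.1416)
step 2: θ'=2.6416 (R=-0.2500) → pose (0.0051, 0.5306, 2.6416)
step 3: θ'=3.6416 (R=-1.7500) → pose (1.6831, 0.5306, 3.6416)

(1.6831, 0.5306, 3.6416)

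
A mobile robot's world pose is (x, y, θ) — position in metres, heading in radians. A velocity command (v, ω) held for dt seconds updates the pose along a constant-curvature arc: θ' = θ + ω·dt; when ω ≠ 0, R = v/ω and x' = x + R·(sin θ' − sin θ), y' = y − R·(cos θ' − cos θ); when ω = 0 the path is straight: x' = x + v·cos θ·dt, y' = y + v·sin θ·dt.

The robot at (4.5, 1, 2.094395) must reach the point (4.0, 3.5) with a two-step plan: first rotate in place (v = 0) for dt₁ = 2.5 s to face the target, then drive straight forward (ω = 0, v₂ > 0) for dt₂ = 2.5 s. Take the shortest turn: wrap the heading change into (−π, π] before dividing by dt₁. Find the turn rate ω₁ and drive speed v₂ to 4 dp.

heading to target = atan2(3.5−1, 4−4.5) = 1.7682
Δθ = wrap(1.7682 − 2.0944) = -0.3262; ω₁ = Δθ/dt₁ = -0.1305
distance = √((4−4.5)² + (3.5−1)²) = 2.5495; v₂ = distance/dt₂ = 1.0198

ω₁ = -0.1305, v₂ = 1.0198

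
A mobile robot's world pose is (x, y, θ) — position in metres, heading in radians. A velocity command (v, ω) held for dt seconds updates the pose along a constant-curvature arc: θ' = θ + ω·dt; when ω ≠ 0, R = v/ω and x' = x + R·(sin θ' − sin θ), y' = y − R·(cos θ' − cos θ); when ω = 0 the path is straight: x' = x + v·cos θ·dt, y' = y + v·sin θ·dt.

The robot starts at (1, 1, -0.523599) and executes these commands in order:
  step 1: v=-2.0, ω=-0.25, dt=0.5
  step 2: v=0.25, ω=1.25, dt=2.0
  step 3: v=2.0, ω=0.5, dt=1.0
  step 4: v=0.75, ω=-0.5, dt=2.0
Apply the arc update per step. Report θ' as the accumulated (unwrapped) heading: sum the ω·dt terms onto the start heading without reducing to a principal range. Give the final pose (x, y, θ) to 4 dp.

(-0.9195, 4.8566, 1.3514)

step 1: θ'=-0.6486 (R=8.0000) → pose (0.1674, 1.5528, -0.6486)
step 2: θ'=1.8514 (R=0.2000) → pose (0.4804, 1.7675, 1.8514)
step 3: θ'=2.3514 (R=4.0000) → pose (-0.5212, 3.4746, 2.3514)
step 4: θ'=1.3514 (R=-1.5000) → pose (-0.9195, 4.8566, 1.3514)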